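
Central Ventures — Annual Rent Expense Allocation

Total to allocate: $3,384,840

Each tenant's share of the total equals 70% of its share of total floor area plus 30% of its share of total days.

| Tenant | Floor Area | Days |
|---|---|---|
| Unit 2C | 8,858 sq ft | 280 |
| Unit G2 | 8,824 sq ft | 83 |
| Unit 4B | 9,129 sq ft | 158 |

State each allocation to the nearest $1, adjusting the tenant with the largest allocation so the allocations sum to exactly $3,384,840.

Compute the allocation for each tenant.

Floor area total 26,811; days total 521.
Combined weights (70% floor area + 30% days): Unit 2C 0.3925; Unit G2 0.2782; Unit 4B 0.3293.
Raw shares: Unit 2C 1,328,546.84; Unit G2 941,580.43; Unit 4B 1,114,712.73.
After rounding ($1): Unit 2C $1,328,547; Unit G2 $941,580; Unit 4B $1,114,713. Sum = $3,384,840.
Sum already equals the total — no adjustment.

Unit 2C: $1,328,547; Unit G2: $941,580; Unit 4B: $1,114,713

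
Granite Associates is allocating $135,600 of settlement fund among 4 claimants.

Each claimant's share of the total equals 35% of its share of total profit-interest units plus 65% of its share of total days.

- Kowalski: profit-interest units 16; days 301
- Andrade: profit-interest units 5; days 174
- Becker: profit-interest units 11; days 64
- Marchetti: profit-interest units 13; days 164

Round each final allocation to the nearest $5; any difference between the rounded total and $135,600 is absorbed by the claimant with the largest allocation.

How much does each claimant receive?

Profit-interest units total 45; days total 703.
Combined weights (35% profit-interest units + 65% days): Kowalski 0.4028; Andrade 0.1998; Becker 0.1447; Marchetti 0.2527.
Pro-rata amounts: Kowalski 54,613.13; Andrade 27,088.92; Becker 19,625.46; Marchetti 34,272.49.
After rounding ($5): Kowalski $54,615; Andrade $27,090; Becker $19,625; Marchetti $34,270. Sum = $135,600.
Sum already equals the total — no adjustment.

Kowalski: $54,615; Andrade: $27,090; Becker: $19,625; Marchetti: $34,270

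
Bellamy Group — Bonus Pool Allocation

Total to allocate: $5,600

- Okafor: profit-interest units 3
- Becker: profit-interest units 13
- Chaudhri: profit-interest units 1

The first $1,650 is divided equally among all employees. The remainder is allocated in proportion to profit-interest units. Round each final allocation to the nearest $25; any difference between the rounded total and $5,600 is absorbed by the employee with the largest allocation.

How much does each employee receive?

Equal tier: $1,650 ÷ 3 = $550 apiece.
Remainder $3,950 by profit-interest units (total 17): Okafor 697.06 → $700; Becker 3,020.59 → $3,025; Chaudhri 232.35 → $225.
Totals: Okafor $550 + $700 = $1,250; Becker $550 + $3,025 = $3,575; Chaudhri $550 + $225 = $775.

Okafor: $1,250 | Becker: $3,575 | Chaudhri: $775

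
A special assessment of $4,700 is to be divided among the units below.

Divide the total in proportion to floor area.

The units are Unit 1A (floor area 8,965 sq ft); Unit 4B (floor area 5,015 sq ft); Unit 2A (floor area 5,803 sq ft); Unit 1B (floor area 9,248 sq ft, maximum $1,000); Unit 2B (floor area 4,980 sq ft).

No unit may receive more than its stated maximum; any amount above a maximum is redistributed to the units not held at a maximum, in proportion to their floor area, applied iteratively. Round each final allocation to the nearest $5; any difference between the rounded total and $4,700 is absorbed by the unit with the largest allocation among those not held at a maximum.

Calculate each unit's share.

Unit 1A: $1,340; Unit 4B: $750; Unit 2A: $865; Unit 1B: $1,000; Unit 2B: $745

Sum of floor area: 34,011.
Proportional shares (ignoring caps): Unit 1A 1,238.88; Unit 4B 693.03; Unit 2A 801.92; Unit 1B 1,277.99; Unit 2B 688.19.
Cap binds for Unit 1B ($1,000); balance $3,700 reallocated over remaining floor area 24,763.
Redistributed shares: Unit 1A 1,339.52 → $1,340; Unit 4B 749.32 → $750; Unit 2A 867.06 → $865; Unit 2B 744.09 → $745.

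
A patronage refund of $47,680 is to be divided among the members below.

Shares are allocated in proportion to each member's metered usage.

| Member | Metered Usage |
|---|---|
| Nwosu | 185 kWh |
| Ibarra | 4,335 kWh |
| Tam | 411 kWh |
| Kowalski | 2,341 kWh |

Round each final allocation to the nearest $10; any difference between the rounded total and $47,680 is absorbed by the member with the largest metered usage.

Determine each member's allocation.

Metered usage total: 185 + 4,335 + 411 + 2,341 = 7,272.
Pro-rata amounts: Nwosu 1,212.98; Ibarra 28,423.10; Tam 2,694.79; Kowalski 15,349.13.
Rounded to nearest $10: Nwosu $1,210; Ibarra $28,420; Tam $2,690; Kowalski $15,350. Sum = $47,670.
Difference $47,680 − $47,670 = +$10 applied to largest metered usage (Ibarra): Ibarra becomes $28,430.

Nwosu: $1,210 · Ibarra: $28,430 · Tam: $2,690 · Kowalski: $15,350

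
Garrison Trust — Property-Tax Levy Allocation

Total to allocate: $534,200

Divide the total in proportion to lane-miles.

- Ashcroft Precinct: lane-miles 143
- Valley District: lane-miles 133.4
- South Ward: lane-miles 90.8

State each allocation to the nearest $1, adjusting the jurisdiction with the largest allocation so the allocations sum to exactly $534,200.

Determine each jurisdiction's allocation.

Ashcroft Precinct: $208,036; Valley District: $194,069; South Ward: $132,095

Combined lane-miles = 367.2.
Pro-rata amounts: Ashcroft Precinct 143/367.2 × $534,200 = 208,035.40; Valley District 133.4/367.2 × $534,200 = 194,069.39; South Ward 90.8/367.2 × $534,200 = 132,095.21.
Rounded to nearest $1: Ashcroft Precinct $208,035; Valley District $194,069; South Ward $132,095. Sum = $534,199.
Difference $534,200 − $534,199 = +$1 applied to largest allocation (Ashcroft Precinct): Ashcroft Precinct becomes $208,036.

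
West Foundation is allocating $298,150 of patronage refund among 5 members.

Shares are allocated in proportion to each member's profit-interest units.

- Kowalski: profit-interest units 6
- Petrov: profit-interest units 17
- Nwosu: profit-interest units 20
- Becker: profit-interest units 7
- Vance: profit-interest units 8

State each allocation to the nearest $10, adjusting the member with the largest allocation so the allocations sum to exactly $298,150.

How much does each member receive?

Sum of profit-interest units: 58.
Proportional shares: Kowalski 6/58 × $298,150 = 30,843.10; Petrov 17/58 × $298,150 = 87,388.79; Nwosu 20/58 × $298,150 = 102,810.34; Becker 7/58 × $298,150 = 35,983.62; Vance 8/58 × $298,150 = 41,124.14.
At nearest $10: Kowalski $30,840; Petrov $87,390; Nwosu $102,810; Becker $35,980; Vance $41,120. Sum = $298,140.
Difference $298,150 − $298,140 = +$10 applied to largest allocation (Nwosu): Nwosu becomes $102,820.

Kowalski: $30,840 · Petrov: $87,390 · Nwosu: $102,820 · Becker: $35,980 · Vance: $41,120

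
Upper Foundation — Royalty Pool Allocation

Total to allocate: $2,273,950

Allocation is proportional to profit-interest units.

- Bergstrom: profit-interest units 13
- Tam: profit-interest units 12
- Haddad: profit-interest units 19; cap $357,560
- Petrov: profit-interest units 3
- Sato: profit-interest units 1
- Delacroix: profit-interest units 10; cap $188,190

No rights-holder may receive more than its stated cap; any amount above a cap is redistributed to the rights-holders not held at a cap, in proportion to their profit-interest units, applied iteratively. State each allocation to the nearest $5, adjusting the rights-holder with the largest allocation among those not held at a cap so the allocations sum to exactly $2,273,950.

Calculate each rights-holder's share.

Combined profit-interest units = 58.
Proportional shares (ignoring caps): Bergstrom 509,678.45; Tam 470,472.41; Haddad 744,914.66; Petrov 117,618.10; Sato 39,206.03; Delacroix 392,060.34.
Capped: Haddad ($357,560), Delacroix ($188,190); remaining pool $1,728,200 reallocated over remaining profit-interest units 29.
Remaining shares: Bergstrom 774,710.34 → $774,710; Tam 715,117.24 → $715,115; Petrov 178,779.31 → $178,780; Sato 59,593.10 → $59,595.

Bergstrom: $774,710; Tam: $715,115; Haddad: $357,560; Petrov: $178,780; Sato: $59,595; Delacroix: $188,190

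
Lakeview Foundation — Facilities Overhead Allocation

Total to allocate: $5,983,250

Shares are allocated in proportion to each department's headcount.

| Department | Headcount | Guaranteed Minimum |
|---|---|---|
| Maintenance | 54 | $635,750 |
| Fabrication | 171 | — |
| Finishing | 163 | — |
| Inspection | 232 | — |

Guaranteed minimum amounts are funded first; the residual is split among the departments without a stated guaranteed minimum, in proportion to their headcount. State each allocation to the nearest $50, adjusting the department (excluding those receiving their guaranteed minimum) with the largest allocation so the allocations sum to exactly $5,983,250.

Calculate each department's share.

Minimums first: Maintenance $635,750. Balance $5,347,500.
Balance split over remaining headcount 566: Fabrication 1,615,587.46 → $1,615,600; Finishing 1,540,004.42 → $1,540,000; Inspection 2,191,908.13 → $2,191,900.

Maintenance: $635,750; Fabrication: $1,615,600; Finishing: $1,540,000; Inspection: $2,191,900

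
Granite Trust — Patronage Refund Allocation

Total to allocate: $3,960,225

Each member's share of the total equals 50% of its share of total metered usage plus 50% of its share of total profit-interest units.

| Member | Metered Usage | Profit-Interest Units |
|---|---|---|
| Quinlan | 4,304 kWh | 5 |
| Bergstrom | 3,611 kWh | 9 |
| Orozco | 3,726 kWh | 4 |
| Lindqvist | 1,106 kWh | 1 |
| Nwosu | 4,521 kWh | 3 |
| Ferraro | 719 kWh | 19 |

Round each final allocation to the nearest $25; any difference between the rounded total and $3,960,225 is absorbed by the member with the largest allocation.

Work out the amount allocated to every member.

Totals — metered usage 17,987, profit-interest units 41.
Blended shares (50% metered usage + 50% profit-interest units): Quinlan 0.1806; Bergstrom 0.2101; Orozco 0.1524; Lindqvist 0.0429; Nwosu 0.1623; Ferraro 0.2517.
Pro-rata amounts: Quinlan 715,286.23; Bergstrom 832,178.51; Orozco 603,361.24; Lindqvist 170,050.27; Nwosu 642,583.99; Ferraro 996,764.77.
Rounded to nearest $25: Quinlan $715,275; Bergstrom $832,175; Orozco $603,350; Lindqvist $170,050; Nwosu $642,575; Ferraro $996,775. Sum = $3,960,200.
Difference $3,960,225 − $3,960,200 = +$25 applied to largest allocation (Ferraro): Ferraro becomes $996,800.

Quinlan: $715,275 · Bergstrom: $832,175 · Orozco: $603,350 · Lindqvist: $170,050 · Nwosu: $642,575 · Ferraro: $996,800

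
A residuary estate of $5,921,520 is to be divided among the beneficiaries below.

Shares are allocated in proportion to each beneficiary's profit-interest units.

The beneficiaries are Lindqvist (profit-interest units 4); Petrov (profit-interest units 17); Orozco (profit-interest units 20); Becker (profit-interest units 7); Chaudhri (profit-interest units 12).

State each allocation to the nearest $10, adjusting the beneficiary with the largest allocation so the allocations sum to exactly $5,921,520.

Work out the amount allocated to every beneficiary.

Lindqvist: $394,770; Petrov: $1,677,760; Orozco: $1,973,850; Becker: $690,840; Chaudhri: $1,184,300

Total profit-interest units = 60.
Pro-rata amounts: Lindqvist 4/60 × $5,921,520 = 394,768.00; Petrov 17/60 × $5,921,520 = 1,677,764.00; Orozco 20/60 × $5,921,520 = 1,973,840.00; Becker 7/60 × $5,921,520 = 690,844.00; Chaudhri 12/60 × $5,921,520 = 1,184,304.00.
Rounded to nearest $10: Lindqvist $394,770; Petrov $1,677,760; Orozco $1,973,840; Becker $690,840; Chaudhri $1,184,300. Sum = $5,921,510.
Difference $5,921,520 − $5,921,510 = +$10 applied to largest allocation (Orozco): Orozco becomes $1,973,850.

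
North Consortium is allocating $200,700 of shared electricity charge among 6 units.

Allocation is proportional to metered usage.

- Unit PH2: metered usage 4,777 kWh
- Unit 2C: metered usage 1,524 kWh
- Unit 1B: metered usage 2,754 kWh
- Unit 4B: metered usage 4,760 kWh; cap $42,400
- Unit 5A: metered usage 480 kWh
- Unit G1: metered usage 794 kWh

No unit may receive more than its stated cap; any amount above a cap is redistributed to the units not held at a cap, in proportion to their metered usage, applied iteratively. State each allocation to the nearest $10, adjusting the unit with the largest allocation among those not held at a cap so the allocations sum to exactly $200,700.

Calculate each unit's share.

Combined metered usage = 15,089.
Proportional shares (ignoring caps): Unit PH2 63,539.26; Unit 2C 20,270.85; Unit 1B 36,631.18; Unit 4B 63,313.14; Unit 5A 6,384.52; Unit G1 10,561.06.
Cap binds for Unit 4B ($42,400); remaining pool $158,300 reallocated over remaining metered usage 10,329.
Redistributed shares: Unit PH2 73,211.26 → $73,210; Unit 2C 23,356.49 → $23,360; Unit 1B 42,207.20 → $42,210; Unit 5A 7,356.38 → $7,360; Unit G1 12,168.67 → $12,170.
Rounding difference −$10 applied to Unit PH2 → $73,200.

Unit PH2: $73,200 · Unit 2C: $23,360 · Unit 1B: $42,210 · Unit 4B: $42,400 · Unit 5A: $7,360 · Unit G1: $12,170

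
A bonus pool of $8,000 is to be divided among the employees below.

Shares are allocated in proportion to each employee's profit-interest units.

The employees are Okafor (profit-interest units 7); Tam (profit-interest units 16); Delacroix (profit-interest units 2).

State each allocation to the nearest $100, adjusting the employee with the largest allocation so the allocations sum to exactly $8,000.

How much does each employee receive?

Okafor: $2,200 | Tam: $5,200 | Delacroix: $600

Combined profit-interest units = 25.
Unrounded shares: Okafor 7/25 × $8,000 = 2,240.00; Tam 16/25 × $8,000 = 5,120.00; Delacroix 2/25 × $8,000 = 640.00.
Rounded to nearest $100: Okafor $2,200; Tam $5,100; Delacroix $600. Sum = $7,900.
Difference $8,000 − $7,900 = +$100 applied to largest allocation (Tam): Tam becomes $5,200.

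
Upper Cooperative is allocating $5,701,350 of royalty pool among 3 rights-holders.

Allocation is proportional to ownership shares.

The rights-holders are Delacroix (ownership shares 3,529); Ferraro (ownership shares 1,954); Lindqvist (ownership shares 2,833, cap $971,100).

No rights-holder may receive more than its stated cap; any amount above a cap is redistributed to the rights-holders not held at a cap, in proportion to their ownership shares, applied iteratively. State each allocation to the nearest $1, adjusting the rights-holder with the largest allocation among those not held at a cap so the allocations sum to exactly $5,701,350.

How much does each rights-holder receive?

Sum of ownership shares: 8,316.
Pro-rata shares before constraints: Delacroix 2,419,440.13; Ferraro 1,339,639.00; Lindqvist 1,942,270.87.
Held at cap: Lindqvist ($971,100); remaining pool $4,730,250 reallocated over remaining ownership shares 5,483.
Redistributed shares: Delacroix 3,044,510.71 → $3,044,511; Ferraro 1,685,739.29 → $1,685,739.

Delacroix: $3,044,511; Ferraro: $1,685,739; Lindqvist: $971,100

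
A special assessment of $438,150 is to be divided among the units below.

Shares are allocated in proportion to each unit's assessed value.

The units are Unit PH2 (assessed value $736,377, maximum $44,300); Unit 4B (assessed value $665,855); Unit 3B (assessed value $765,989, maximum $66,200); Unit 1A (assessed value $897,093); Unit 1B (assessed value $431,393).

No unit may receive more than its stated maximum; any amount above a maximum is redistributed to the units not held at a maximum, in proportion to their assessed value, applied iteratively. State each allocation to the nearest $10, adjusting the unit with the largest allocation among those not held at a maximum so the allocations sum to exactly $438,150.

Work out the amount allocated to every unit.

Sum of assessed value: 3,496,707.
Unconstrained shares: Unit PH2 92,270.69; Unit 4B 83,434.03; Unit 3B 95,981.18; Unit 1A 112,408.99; Unit 1B 54,055.10.
Held at cap: Unit PH2 ($44,300), Unit 3B ($66,200); residual $327,650 reallocated over remaining assessed value 1,994,341.
Remaining shares: Unit 4B 109,393.22 → $109,390; Unit 1A 147,383.28 → $147,380; Unit 1B 70,873.49 → $70,870.
Rounding difference +$10 applied to Unit 1A → $147,390.

Unit PH2: $44,300 | Unit 4B: $109,390 | Unit 3B: $66,200 | Unit 1A: $147,390 | Unit 1B: $70,870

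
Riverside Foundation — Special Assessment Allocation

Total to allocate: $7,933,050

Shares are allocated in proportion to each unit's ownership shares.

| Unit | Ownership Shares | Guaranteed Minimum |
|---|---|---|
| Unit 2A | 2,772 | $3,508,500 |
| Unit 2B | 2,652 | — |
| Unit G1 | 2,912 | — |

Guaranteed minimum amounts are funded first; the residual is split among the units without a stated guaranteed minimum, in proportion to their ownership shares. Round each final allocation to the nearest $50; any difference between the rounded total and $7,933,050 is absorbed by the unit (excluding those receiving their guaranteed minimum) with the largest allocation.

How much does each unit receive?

Unit 2A: $3,508,500; Unit 2B: $2,108,900; Unit G1: $2,315,650

Guaranteed amounts: Unit 2A $3,508,500. Remaining pool $4,424,550.
Remaining pool split over remaining ownership shares 5,564: Unit 2B 2,108,897.66 → $2,108,900; Unit G1 2,315,652.34 → $2,315,650.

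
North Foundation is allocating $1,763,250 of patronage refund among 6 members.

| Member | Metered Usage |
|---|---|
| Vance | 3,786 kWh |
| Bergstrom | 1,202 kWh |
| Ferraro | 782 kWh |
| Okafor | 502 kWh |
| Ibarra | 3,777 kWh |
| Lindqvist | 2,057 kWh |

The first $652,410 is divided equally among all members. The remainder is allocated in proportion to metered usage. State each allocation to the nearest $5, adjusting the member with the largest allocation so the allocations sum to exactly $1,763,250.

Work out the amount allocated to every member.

Vance: $456,135 | Bergstrom: $219,030 | Ferraro: $180,490 | Okafor: $154,800 | Ibarra: $455,310 | Lindqvist: $297,485

First tranche $652,410 split equally: $108,735 each.
Remainder $1,110,840 by metered usage (total 12,106): Vance 347,401.31 → $347,400; Bergstrom 110,294.87 → $110,295; Ferraro 71,755.90 → $71,755; Okafor 46,063.25 → $46,065; Ibarra 346,575.47 → $346,575; Lindqvist 188,749.21 → $188,750.
Totals: Vance $108,735 + $347,400 = $456,135; Bergstrom $108,735 + $110,295 = $219,030; Ferraro $108,735 + $71,755 = $180,490; Okafor $108,735 + $46,065 = $154,800; Ibarra $108,735 + $346,575 = $455,310; Lindqvist $108,735 + $188,750 = $297,485.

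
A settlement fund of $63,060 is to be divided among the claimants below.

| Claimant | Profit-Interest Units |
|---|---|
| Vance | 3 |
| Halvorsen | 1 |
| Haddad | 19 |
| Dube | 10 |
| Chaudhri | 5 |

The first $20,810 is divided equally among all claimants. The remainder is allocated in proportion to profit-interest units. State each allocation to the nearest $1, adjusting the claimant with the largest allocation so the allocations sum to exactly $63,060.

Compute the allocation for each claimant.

Vance: $7,498; Halvorsen: $5,274; Haddad: $25,287; Dube: $15,280; Chaudhri: $9,721

Equal tier: $20,810 ÷ 5 = $4,162 apiece.
Remainder $42,250 by profit-interest units (total 38): Vance 3,335.53 → $3,336; Halvorsen 1,111.84 → $1,112; Haddad 21,125.00 → $21,125; Dube 11,118.42 → $11,118; Chaudhri 5,559.21 → $5,559.
Totals: Vance $4,162 + $3,336 = $7,498; Halvorsen $4,162 + $1,112 = $5,274; Haddad $4,162 + $21,125 = $25,287; Dube $4,162 + $11,118 = $15,280; Chaudhri $4,162 + $5,559 = $9,721.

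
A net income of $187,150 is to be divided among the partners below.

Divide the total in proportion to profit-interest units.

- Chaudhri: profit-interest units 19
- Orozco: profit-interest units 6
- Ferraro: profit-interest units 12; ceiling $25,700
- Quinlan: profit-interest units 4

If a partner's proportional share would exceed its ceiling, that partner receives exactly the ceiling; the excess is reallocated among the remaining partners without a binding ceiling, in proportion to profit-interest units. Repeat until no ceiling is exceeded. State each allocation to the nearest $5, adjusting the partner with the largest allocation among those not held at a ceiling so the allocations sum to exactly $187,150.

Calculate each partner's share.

Profit-interest units total: 41.
Pro-rata shares before constraints: Chaudhri 86,728.05; Orozco 27,387.80; Ferraro 54,775.61; Quinlan 18,258.54.
Capped: Ferraro ($25,700); remaining pool $161,450 reallocated over remaining profit-interest units 29.
Remaining shares: Chaudhri 105,777.59 → $105,780; Orozco 33,403.45 → $33,405; Quinlan 22,268.97 → $22,270.
Rounding difference −$5 applied to Chaudhri → $105,775.

Chaudhri: $105,775 · Orozco: $33,405 · Ferraro: $25,700 · Quinlan: $22,270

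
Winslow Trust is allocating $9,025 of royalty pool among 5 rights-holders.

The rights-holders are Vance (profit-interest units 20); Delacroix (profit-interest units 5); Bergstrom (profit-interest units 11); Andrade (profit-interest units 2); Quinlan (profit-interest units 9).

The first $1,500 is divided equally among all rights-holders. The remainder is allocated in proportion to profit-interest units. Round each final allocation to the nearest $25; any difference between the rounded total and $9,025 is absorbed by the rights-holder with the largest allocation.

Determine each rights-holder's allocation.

First tranche $1,500 split equally: $300 each.
Remainder $7,525 by profit-interest units (total 47): Vance 3,202.13 → $3,200; Delacroix 800.53 → $800; Bergstrom 1,761.17 → $1,750; Andrade 320.21 → $325; Quinlan 1,440.96 → $1,450.
Totals: Vance $300 + $3,200 = $3,500; Delacroix $300 + $800 = $1,100; Bergstrom $300 + $1,750 = $2,050; Andrade $300 + $325 = $625; Quinlan $300 + $1,450 = $1,750.

Vance: $3,500 | Delacroix: $1,100 | Bergstrom: $2,050 | Andrade: $625 | Quinlan: $1,750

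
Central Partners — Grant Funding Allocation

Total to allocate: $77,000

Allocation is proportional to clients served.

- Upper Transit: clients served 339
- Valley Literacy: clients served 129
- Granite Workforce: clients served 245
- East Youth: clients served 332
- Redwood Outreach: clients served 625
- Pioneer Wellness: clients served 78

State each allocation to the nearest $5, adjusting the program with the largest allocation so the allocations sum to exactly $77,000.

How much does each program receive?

Sum of clients served: 1,748.
Raw shares: Upper Transit 339/1,748 × $77,000 = 14,933.07; Valley Literacy 129/1,748 × $77,000 = 5,682.49; Granite Workforce 245/1,748 × $77,000 = 10,792.33; East Youth 332/1,748 × $77,000 = 14,624.71; Redwood Outreach 625/1,748 × $77,000 = 27,531.46; Pioneer Wellness 78/1,748 × $77,000 = 3,435.93.
After rounding ($5): Upper Transit $14,935; Valley Literacy $5,680; Granite Workforce $10,790; East Youth $14,625; Redwood Outreach $27,530; Pioneer Wellness $3,435. Sum = $76,995.
Difference $77,000 − $76,995 = +$5 applied to largest allocation (Redwood Outreach): Redwood Outreach becomes $27,535.

Upper Transit: $14,935; Valley Literacy: $5,680; Granite Workforce: $10,790; East Youth: $14,625; Redwood Outreach: $27,535; Pioneer Wellness: $3,435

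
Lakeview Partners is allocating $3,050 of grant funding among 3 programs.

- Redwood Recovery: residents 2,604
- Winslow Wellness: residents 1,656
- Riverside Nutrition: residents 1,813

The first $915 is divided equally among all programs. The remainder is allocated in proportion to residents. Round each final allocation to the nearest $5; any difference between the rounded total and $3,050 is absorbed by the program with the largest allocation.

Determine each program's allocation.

$915 shared equally gives $305 per program.
Remainder $2,135 by residents (total 6,073): Redwood Recovery 915.45 → $915; Winslow Wellness 582.18 → $580; Riverside Nutrition 637.37 → $635.
Rounding difference +$5 on remainder applied to Redwood Recovery.
Totals: Redwood Recovery $305 + $920 = $1,225; Winslow Wellness $305 + $580 = $885; Riverside Nutrition $305 + $635 = $940.

Redwood Recovery: $1,225 | Winslow Wellness: $885 | Riverside Nutrition: $940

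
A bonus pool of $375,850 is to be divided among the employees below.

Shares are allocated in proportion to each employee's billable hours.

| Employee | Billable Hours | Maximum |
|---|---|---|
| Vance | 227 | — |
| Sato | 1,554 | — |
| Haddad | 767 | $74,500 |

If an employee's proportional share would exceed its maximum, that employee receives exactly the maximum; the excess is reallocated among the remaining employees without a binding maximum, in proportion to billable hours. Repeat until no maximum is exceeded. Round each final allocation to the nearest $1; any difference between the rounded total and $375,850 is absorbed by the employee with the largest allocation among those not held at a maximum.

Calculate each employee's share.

Vance: $38,409 · Sato: $262,941 · Haddad: $74,500

Combined billable hours = 2,548.
Unconstrained shares: Vance 33,484.28; Sato 229,227.20; Haddad 113,138.52.
Capped: Haddad ($74,500); remaining pool $301,350 reallocated over remaining billable hours 1,781.
Remaining shares: Vance 38,409.01 → $38,409; Sato 262,940.99 → $262,941.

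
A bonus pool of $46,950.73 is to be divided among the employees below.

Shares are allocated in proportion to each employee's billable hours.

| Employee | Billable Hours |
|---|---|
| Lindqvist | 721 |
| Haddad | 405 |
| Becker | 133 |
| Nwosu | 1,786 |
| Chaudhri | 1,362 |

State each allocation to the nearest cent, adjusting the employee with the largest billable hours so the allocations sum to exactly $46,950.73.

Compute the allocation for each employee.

Combined billable hours = 721 + 405 + 133 + 1,786 + 1,362 = 4,407.
Proportional shares: Lindqvist 7,681.2971; Haddad 4,314.7369; Becker 1,416.9383; Nwosu 19,027.4572; Chaudhri 14,510.3005.
After rounding (cent): Lindqvist $7,681.30; Haddad $4,314.74; Becker $1,416.94; Nwosu $19,027.46; Chaudhri $14,510.30. Sum = $46,950.74.
Difference $46,950.73 − $46,950.74 = −$0.01 applied to largest billable hours (Nwosu): Nwosu becomes $19,027.45.

Lindqvist: $7,681.30 · Haddad: $4,314.74 · Becker: $1,416.94 · Nwosu: $19,027.45 · Chaudhri: $14,510.30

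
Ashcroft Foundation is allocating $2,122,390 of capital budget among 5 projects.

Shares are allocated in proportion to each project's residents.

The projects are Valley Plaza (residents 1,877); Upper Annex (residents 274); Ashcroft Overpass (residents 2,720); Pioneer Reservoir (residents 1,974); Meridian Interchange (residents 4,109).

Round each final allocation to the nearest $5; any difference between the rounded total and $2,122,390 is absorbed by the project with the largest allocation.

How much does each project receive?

Valley Plaza: $363,680; Upper Annex: $53,090; Ashcroft Overpass: $527,015; Pioneer Reservoir: $382,470; Meridian Interchange: $796,135

Residents total: 10,954.
Unrounded shares: Valley Plaza 1,877/10,954 × $2,122,390 = 363,677.75; Upper Annex 274/10,954 × $2,122,390 = 53,088.81; Ashcroft Overpass 2,720/10,954 × $2,122,390 = 527,013.04; Pioneer Reservoir 1,974/10,954 × $2,122,390 = 382,471.96; Meridian Interchange 4,109/10,954 × $2,122,390 = 796,138.44.
Rounded to nearest $5: Valley Plaza $363,680; Upper Annex $53,090; Ashcroft Overpass $527,015; Pioneer Reservoir $382,470; Meridian Interchange $796,140. Sum = $2,122,395.
Difference $2,122,390 − $2,122,395 = −$5 applied to largest allocation (Meridian Interchange): Meridian Interchange becomes $796,135.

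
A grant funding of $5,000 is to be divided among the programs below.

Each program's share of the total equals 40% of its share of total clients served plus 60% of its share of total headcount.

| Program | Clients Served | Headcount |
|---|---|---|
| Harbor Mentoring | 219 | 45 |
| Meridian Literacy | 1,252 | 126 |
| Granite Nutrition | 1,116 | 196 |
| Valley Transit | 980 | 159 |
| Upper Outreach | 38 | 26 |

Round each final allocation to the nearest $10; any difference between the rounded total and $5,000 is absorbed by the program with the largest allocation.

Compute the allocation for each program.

Harbor Mentoring: $370 · Meridian Literacy: $1,380 · Granite Nutrition: $1,680 · Valley Transit: $1,410 · Upper Outreach: $160

Clients served total 3,605; headcount total 552.
Combined weights (40% clients served + 60% headcount): Harbor Mentoring 0.0732; Meridian Literacy 0.2759; Granite Nutrition 0.3369; Valley Transit 0.2816; Upper Outreach 0.0325.
Raw shares: Harbor Mentoring 366.06; Meridian Literacy 1,379.37; Granite Nutrition 1,684.36; Valley Transit 1,407.82; Upper Outreach 162.39.
After rounding ($10): Harbor Mentoring $370; Meridian Literacy $1,380; Granite Nutrition $1,680; Valley Transit $1,410; Upper Outreach $160. Sum = $5,000.
Rounded total matches; no reconciliation needed.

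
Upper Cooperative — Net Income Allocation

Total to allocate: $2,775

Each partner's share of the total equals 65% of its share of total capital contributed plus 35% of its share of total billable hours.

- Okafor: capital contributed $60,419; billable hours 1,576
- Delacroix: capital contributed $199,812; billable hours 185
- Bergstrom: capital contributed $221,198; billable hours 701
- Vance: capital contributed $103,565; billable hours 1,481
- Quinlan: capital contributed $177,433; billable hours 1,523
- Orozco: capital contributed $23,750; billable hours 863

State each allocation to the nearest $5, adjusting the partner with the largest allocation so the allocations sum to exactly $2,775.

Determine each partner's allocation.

Okafor: $380 | Delacroix: $485 | Bergstrom: $615 | Vance: $465 | Quinlan: $645 | Orozco: $185

Capital contributed total 786,177; billable hours total 6,329.
Blended shares (65% capital contributed + 35% billable hours): Okafor 0.1371; Delacroix 0.1754; Bergstrom 0.2216; Vance 0.1675; Quinlan 0.2309; Orozco 0.0674.
Unrounded shares: Okafor 380.47; Delacroix 486.82; Bergstrom 615.08; Vance 464.89; Quinlan 640.81; Orozco 186.93.
At nearest $5: Okafor $380; Delacroix $485; Bergstrom $615; Vance $465; Quinlan $640; Orozco $185. Sum = $2,770.
Difference $2,775 − $2,770 = +$5 applied to largest allocation (Quinlan): Quinlan becomes $645.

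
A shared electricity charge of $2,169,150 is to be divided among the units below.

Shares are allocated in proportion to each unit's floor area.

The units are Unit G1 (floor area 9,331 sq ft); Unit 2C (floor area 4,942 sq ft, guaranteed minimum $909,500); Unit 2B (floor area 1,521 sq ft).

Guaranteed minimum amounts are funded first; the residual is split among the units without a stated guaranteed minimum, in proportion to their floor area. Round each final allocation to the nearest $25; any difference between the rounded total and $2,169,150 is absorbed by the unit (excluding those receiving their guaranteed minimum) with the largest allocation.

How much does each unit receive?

Unit G1: $1,083,100 · Unit 2C: $909,500 · Unit 2B: $176,550

Fund the minimums — Unit 2C $909,500. Residual $1,259,650.
Residual split over remaining floor area 10,852: Unit G1 1,083,099.35 → $1,083,100; Unit 2B 176,550.65 → $176,550.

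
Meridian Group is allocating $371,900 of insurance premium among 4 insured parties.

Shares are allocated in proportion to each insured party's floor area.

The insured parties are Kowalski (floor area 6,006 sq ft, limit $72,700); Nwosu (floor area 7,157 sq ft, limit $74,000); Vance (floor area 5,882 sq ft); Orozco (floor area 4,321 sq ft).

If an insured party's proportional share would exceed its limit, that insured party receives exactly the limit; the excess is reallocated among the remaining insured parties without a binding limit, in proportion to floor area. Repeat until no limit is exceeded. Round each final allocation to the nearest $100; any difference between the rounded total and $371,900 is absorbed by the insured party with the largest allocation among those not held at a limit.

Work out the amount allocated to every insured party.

Total floor area = 23,366.
Pro-rata shares before constraints: Kowalski 95,593.23; Nwosu 113,912.88; Vance 93,619.61; Orozco 68,774.28.
Held at cap: Kowalski ($72,700), Nwosu ($74,000); remaining pool $225,200 reallocated over remaining floor area 10,203.
Remaining shares: Vance 129,827.15 → $129,800; Orozco 95,372.85 → $95,400.

Kowalski: $72,700 | Nwosu: $74,000 | Vance: $129,800 | Orozco: $95,400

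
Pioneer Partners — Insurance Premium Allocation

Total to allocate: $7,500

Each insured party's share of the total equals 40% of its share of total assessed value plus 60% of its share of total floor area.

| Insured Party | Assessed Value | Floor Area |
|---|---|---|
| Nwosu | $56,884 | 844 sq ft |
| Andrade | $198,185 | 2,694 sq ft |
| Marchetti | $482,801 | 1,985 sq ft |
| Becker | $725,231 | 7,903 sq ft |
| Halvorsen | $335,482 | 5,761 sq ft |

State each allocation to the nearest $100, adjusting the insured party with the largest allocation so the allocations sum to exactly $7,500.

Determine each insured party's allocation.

Assessed value total 1,798,583; floor area total 19,187.
Combined weights (40% assessed value + 60% floor area): Nwosu 0.0390; Andrade 0.1283; Marchetti 0.1694; Becker 0.4084; Halvorsen 0.2548.
Proportional shares: Nwosu 292.83; Andrade 962.40; Marchetti 1,270.85; Becker 3,063.19; Halvorsen 1,910.73.
Rounded to nearest $100: Nwosu $300; Andrade $1,000; Marchetti $1,300; Becker $3,100; Halvorsen $1,900. Sum = $7,600.
Difference $7,500 − $7,600 = −$100 applied to largest allocation (Becker): Becker becomes $3,000.

Nwosu: $300 | Andrade: $1,000 | Marchetti: $1,300 | Becker: $3,000 | Halvorsen: $1,900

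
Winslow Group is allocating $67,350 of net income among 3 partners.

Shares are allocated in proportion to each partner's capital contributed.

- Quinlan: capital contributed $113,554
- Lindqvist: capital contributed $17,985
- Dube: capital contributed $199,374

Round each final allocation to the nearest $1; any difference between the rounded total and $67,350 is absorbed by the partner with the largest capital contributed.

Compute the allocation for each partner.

Combined capital contributed = 330,913.
Unrounded shares: Quinlan 113,554/330,913 × $67,350 = 23,111.40; Lindqvist 17,985/330,913 × $67,350 = 3,660.45; Dube 199,374/330,913 × $67,350 = 40,578.15.
Rounded to nearest $1: Quinlan $23,111; Lindqvist $3,660; Dube $40,578. Sum = $67,349.
Difference $67,350 − $67,349 = +$1 applied to largest capital contributed (Dube): Dube becomes $40,579.

Quinlan: $23,111 | Lindqvist: $3,660 | Dube: $40,579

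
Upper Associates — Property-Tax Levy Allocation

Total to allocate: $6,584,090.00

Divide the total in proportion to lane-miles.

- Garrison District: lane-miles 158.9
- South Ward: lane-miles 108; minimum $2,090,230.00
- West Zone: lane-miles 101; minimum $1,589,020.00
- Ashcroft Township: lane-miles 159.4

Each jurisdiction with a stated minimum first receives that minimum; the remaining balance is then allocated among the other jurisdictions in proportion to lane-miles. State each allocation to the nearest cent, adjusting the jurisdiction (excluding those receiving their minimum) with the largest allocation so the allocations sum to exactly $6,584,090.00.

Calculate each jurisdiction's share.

Minimums first: South Ward $2,090,230.00; West Zone $1,589,020.00. Balance $2,904,840.00.
Balance split over remaining lane-miles 318.3: Garrison District 1,450,138.4731 → $1,450,138.47; Ashcroft Township 1,454,701.5269 → $1,454,701.53.

Garrison District: $1,450,138.47 · South Ward: $2,090,230.00 · West Zone: $1,589,020.00 · Ashcroft Township: $1,454,701.53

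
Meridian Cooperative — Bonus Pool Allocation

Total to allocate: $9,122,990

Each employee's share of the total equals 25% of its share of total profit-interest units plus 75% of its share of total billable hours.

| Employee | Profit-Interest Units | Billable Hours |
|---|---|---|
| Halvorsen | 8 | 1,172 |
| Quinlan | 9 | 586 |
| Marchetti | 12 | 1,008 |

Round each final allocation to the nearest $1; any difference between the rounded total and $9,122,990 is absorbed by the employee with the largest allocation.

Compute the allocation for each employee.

Halvorsen: $3,528,343 | Quinlan: $2,157,404 | Marchetti: $3,437,243

Totals — profit-interest units 29, billable hours 2,766.
Composite weights (25% profit-interest units + 75% billable hours): Halvorsen 0.3868; Quinlan 0.2365; Marchetti 0.3768.
Raw shares: Halvorsen 3,528,343.17; Quinlan 2,157,403.91; Marchetti 3,437,242.92.
At nearest $1: Halvorsen $3,528,343; Quinlan $2,157,404; Marchetti $3,437,243. Sum = $9,122,990.
Sum already equals the total — no adjustment.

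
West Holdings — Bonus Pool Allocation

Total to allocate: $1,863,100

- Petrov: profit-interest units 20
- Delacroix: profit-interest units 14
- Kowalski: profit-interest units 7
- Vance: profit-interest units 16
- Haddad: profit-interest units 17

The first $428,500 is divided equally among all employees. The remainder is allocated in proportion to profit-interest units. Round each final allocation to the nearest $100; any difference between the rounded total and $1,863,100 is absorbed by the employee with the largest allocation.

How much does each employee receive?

Equal tier: $428,500 ÷ 5 = $85,700 apiece.
Remainder $1,434,600 by profit-interest units (total 74): Petrov 387,729.73 → $387,700; Delacroix 271,410.81 → $271,400; Kowalski 135,705.41 → $135,700; Vance 310,183.78 → $310,200; Haddad 329,570.27 → $329,600.
Totals: Petrov $85,700 + $387,700 = $473,400; Delacroix $85,700 + $271,400 = $357,100; Kowalski $85,700 + $135,700 = $221,400; Vance $85,700 + $310,200 = $395,900; Haddad $85,700 + $329,600 = $415,300.

Petrov: $473,400 | Delacroix: $357,100 | Kowalski: $221,400 | Vance: $395,900 | Haddad: $415,300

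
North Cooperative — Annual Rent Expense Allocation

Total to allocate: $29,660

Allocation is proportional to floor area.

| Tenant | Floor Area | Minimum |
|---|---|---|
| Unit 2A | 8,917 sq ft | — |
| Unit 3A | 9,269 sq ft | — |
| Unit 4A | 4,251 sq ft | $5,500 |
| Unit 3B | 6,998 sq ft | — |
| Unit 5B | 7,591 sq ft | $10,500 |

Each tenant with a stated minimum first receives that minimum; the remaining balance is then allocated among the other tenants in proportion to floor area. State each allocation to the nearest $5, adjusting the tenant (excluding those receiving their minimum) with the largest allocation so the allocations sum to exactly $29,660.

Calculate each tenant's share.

Guaranteed amounts: Unit 4A $5,500; Unit 5B $10,500. Remaining pool $13,660.
Remaining pool split over remaining floor area 25,184: Unit 2A 4,836.65 → $4,835; Unit 3A 5,027.58 → $5,030; Unit 3B 3,795.77 → $3,795.

Unit 2A: $4,835; Unit 3A: $5,030; Unit 4A: $5,500; Unit 3B: $3,795; Unit 5B: $10,500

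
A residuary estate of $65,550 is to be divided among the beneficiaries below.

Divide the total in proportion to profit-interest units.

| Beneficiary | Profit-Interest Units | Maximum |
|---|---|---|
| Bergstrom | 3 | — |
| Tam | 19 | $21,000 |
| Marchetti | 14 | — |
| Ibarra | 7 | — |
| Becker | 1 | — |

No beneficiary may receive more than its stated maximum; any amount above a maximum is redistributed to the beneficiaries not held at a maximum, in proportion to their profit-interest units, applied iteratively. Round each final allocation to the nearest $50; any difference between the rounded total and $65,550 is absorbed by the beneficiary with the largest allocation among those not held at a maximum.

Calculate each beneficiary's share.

Bergstrom: $5,350; Tam: $21,000; Marchetti: $24,950; Ibarra: $12,450; Becker: $1,800

Combined profit-interest units = 44.
Proportional shares (ignoring caps): Bergstrom 4,469.32; Tam 28,305.68; Marchetti 20,856.82; Ibarra 10,428.41; Becker 1,489.77.
Capped: Tam ($21,000); remaining pool $44,550 reallocated over remaining profit-interest units 25.
Remaining shares: Bergstrom 5,346.00 → $5,350; Marchetti 24,948.00 → $24,950; Ibarra 12,474.00 → $12,450; Becker 1,782.00 → $1,800.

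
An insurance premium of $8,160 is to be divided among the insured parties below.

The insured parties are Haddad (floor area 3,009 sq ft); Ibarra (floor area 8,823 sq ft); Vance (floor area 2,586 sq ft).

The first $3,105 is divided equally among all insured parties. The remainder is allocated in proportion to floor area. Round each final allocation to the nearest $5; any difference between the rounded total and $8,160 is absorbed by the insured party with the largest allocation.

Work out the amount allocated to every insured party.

Haddad: $2,090 · Ibarra: $4,130 · Vance: $1,940

Equal tier: $3,105 ÷ 3 = $1,035 apiece.
Remainder $5,055 by floor area (total 14,418): Haddad 1,054.97 → $1,055; Ibarra 3,093.37 → $3,095; Vance 906.66 → $905.
Totals: Haddad $1,035 + $1,055 = $2,090; Ibarra $1,035 + $3,095 = $4,130; Vance $1,035 + $905 = $1,940.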